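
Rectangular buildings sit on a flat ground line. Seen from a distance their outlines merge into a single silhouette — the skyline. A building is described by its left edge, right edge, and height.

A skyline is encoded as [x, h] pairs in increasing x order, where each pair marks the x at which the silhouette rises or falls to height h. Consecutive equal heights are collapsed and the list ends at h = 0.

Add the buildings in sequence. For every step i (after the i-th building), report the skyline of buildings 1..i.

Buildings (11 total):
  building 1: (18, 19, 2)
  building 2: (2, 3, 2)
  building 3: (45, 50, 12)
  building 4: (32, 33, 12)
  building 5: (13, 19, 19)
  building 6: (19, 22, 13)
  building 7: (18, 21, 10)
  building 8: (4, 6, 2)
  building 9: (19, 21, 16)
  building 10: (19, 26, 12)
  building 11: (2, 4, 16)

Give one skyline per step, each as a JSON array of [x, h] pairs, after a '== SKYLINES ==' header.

== SKYLINES ==
[[18,2],[19,0]]
[[2,2],[3,0],[18,2],[19,0]]
[[2,2],[3,0],[18,2],[19,0],[45,12],[50,0]]
[[2,2],[3,0],[18,2],[19,0],[32,12],[33,0],[45,12],[50,0]]
[[2,2],[3,0],[13,19],[19,0],[32,12],[33,0],[45,12],[50,0]]
[[2,2],[3,0],[13,19],[19,13],[22,0],[32,12],[33,0],[45,12],[50,0]]
[[2,2],[3,0],[13,19],[19,13],[22,0],[32,12],[33,0],[45,12],[50,0]]
[[2,2],[3,0],[4,2],[6,0],[13,19],[19,13],[22,0],[32,12],[33,0],[45,12],[50,0]]
[[2,2],[3,0],[4,2],[6,0],[13,19],[19,16],[21,13],[22,0],[32,12],[33,0],[45,12],[50,0]]
[[2,2],[3,0],[4,2],[6,0],[13,19],[19,16],[21,13],[22,12],[26,0],[32,12],[33,0],[45,12],[50,0]]
[[2,16],[4,2],[6,0],[13,19],[19,16],[21,13],[22,12],[26,0],[32,12],[33,0],[45,12],[50,0]]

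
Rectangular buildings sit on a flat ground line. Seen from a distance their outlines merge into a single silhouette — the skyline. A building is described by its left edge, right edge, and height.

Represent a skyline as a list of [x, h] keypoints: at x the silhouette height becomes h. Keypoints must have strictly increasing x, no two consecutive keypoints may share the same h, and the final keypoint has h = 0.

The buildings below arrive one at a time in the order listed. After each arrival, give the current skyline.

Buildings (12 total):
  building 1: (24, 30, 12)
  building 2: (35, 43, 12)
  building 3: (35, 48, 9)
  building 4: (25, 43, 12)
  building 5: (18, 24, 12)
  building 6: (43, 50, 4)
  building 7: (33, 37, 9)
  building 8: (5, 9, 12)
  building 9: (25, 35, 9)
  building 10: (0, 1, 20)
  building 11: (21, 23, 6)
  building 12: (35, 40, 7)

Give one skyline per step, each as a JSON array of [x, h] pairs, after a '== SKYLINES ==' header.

== SKYLINES ==
[[24,12],[30,0]]
[[24,12],[30,0],[35,12],[43,0]]
[[24,12],[30,0],[35,12],[43,9],[48,0]]
[[24,12],[43,9],[48,0]]
[[18,12],[43,9],[48,0]]
[[18,12],[43,9],[48,4],[50,0]]
[[18,12],[43,9],[48,4],[50,0]]
[[5,12],[9,0],[18,12],[43,9],[48,4],[50,0]]
[[5,12],[9,0],[18,12],[43,9],[48,4],[50,0]]
[[0,20],[1,0],[5,12],[9,0],[18,12],[43,9],[48,4],[50,0]]
[[0,20],[1,0],[5,12],[9,0],[18,12],[43,9],[48,4],[50,0]]
[[0,20],[1,0],[5,12],[9,0],[18,12],[43,9],[48,4],[50,0]]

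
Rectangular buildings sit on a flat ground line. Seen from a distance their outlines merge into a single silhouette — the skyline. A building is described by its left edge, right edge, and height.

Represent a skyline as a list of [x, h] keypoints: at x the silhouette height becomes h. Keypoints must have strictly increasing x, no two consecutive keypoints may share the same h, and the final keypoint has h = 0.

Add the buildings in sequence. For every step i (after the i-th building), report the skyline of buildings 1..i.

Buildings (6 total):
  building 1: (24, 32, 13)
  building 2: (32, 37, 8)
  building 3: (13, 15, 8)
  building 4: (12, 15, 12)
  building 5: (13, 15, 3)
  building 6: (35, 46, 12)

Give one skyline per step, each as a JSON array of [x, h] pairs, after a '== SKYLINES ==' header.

== SKYLINES ==
[[24,13],[32,0]]
[[24,13],[32,8],[37,0]]
[[13,8],[15,0],[24,13],[32,8],[37,0]]
[[12,12],[15,0],[24,13],[32,8],[37,0]]
[[12,12],[15,0],[24,13],[32,8],[37,0]]
[[12,12],[15,0],[24,13],[32,8],[35,12],[46,0]]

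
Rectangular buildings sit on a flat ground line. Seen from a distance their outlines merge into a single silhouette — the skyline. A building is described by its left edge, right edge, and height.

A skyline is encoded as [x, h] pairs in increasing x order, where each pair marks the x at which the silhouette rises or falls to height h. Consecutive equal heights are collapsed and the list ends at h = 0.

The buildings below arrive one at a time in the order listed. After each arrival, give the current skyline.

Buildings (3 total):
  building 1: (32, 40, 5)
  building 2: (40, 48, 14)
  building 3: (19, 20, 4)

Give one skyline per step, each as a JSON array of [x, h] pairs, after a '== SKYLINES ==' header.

== SKYLINES ==
[[32,5],[40,0]]
[[32,5],[40,14],[48,0]]
[[19,4],[20,0],[32,5],[40,14],[48,0]]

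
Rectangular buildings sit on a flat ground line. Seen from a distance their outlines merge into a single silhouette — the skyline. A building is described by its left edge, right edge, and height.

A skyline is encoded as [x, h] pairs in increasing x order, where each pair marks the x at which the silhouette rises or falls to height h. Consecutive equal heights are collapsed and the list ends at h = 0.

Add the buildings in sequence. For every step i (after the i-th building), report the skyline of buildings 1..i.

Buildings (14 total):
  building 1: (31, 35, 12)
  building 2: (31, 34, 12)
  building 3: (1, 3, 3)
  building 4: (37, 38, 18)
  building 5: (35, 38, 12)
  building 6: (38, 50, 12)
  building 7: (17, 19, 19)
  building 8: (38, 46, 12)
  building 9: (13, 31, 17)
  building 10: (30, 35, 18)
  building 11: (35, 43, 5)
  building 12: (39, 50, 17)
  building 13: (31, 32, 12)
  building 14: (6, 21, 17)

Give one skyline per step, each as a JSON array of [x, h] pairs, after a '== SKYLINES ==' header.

== SKYLINES ==
[[31,12],[35,0]]
[[31,12],[35,0]]
[[1,3],[3,0],[31,12],[35,0]]
[[1,3],[3,0],[31,12],[35,0],[37,18],[38,0]]
[[1,3],[3,0],[31,12],[37,18],[38,0]]
[[1,3],[3,0],[31,12],[37,18],[38,12],[50,0]]
[[1,3],[3,0],[17,19],[19,0],[31,12],[37,18],[38,12],[50,0]]
[[1,3],[3,0],[17,19],[19,0],[31,12],[37,18],[38,12],[50,0]]
[[1,3],[3,0],[13,17],[17,19],[19,17],[31,12],[37,18],[38,12],[50,0]]
[[1,3],[3,0],[13,17],[17,19],[19,17],[30,18],[35,12],[37,18],[38,12],[50,0]]
[[1,3],[3,0],[13,17],[17,19],[19,17],[30,18],[35,12],[37,18],[38,12],[50,0]]
[[1,3],[3,0],[13,17],[17,19],[19,17],[30,18],[35,12],[37,18],[38,12],[39,17],[50,0]]
[[1,3],[3,0],[13,17],[17,19],[19,17],[30,18],[35,12],[37,18],[38,12],[39,17],[50,0]]
[[1,3],[3,0],[6,17],[17,19],[19,17],[30,18],[35,12],[37,18],[38,12],[39,17],[50,0]]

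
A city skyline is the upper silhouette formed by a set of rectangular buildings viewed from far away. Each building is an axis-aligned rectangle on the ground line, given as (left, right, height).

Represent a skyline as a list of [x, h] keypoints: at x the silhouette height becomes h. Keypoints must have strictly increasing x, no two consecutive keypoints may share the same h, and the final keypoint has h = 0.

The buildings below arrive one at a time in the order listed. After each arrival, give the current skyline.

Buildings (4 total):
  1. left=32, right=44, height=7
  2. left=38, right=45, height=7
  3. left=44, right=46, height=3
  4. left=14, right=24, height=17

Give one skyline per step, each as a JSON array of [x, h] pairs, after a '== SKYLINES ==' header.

== SKYLINES ==
[[32,7],[44,0]]
[[32,7],[45,0]]
[[32,7],[45,3],[46,0]]
[[14,17],[24,0],[32,7],[45,3],[46,0]]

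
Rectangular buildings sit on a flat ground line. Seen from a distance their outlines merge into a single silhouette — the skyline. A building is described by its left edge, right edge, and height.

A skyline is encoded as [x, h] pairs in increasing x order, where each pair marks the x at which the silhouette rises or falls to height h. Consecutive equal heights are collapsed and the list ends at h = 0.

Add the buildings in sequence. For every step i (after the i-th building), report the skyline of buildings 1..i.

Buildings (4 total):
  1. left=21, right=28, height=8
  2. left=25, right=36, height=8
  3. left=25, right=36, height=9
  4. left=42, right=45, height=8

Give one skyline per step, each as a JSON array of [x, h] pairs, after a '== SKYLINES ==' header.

== SKYLINES ==
[[21,8],[28,0]]
[[21,8],[36,0]]
[[21,8],[25,9],[36,0]]
[[21,8],[25,9],[36,0],[42,8],[45,0]]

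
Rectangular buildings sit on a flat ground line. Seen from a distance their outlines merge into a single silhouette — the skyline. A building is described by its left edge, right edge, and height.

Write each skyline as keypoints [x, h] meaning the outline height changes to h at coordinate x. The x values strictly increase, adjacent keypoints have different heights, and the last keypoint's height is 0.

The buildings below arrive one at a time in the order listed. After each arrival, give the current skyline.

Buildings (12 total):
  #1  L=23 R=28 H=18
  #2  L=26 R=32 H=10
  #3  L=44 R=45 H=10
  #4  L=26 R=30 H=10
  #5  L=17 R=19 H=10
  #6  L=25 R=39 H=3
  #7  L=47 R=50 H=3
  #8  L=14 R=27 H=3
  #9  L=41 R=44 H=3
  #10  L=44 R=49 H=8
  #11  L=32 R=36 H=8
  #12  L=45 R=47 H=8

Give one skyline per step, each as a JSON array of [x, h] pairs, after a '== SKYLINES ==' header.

== SKYLINES ==
[[23,18],[28,0]]
[[23,18],[28,10],[32,0]]
[[23,18],[28,10],[32,0],[44,10],[45,0]]
[[23,18],[28,10],[32,0],[44,10],[45,0]]
[[17,10],[19,0],[23,18],[28,10],[32,0],[44,10],[45,0]]
[[17,10],[19,0],[23,18],[28,10],[32,3],[39,0],[44,10],[45,0]]
[[17,10],[19,0],[23,18],[28,10],[32,3],[39,0],[44,10],[45,0],[47,3],[50,0]]
[[14,3],[17,10],[19,3],[23,18],[28,10],[32,3],[39,0],[44,10],[45,0],[47,3],[50,0]]
[[14,3],[17,10],[19,3],[23,18],[28,10],[32,3],[39,0],[41,3],[44,10],[45,0],[47,3],[50,0]]
[[14,3],[17,10],[19,3],[23,18],[28,10],[32,3],[39,0],[41,3],[44,10],[45,8],[49,3],[50,0]]
[[14,3],[17,10],[19,3],[23,18],[28,10],[32,8],[36,3],[39,0],[41,3],[44,10],[45,8],[49,3],[50,0]]
[[14,3],[17,10],[19,3],[23,18],[28,10],[32,8],[36,3],[39,0],[41,3],[44,10],[45,8],[49,3],[50,0]]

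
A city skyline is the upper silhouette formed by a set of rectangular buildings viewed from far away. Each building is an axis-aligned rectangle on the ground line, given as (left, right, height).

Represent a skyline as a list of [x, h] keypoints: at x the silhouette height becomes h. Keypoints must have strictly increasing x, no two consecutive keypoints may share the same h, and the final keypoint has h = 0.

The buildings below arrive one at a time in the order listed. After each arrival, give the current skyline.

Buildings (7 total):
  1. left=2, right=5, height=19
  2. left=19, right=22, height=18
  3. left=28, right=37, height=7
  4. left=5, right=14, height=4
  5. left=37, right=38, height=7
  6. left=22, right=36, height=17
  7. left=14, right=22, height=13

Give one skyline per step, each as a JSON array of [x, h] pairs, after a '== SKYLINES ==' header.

== SKYLINES ==
[[2,19],[5,0]]
[[2,19],[5,0],[19,18],[22,0]]
[[2,19],[5,0],[19,18],[22,0],[28,7],[37,0]]
[[2,19],[5,4],[14,0],[19,18],[22,0],[28,7],[37,0]]
[[2,19],[5,4],[14,0],[19,18],[22,0],[28,7],[38,0]]
[[2,19],[5,4],[14,0],[19,18],[22,17],[36,7],[38,0]]
[[2,19],[5,4],[14,13],[19,18],[22,17],[36,7],[38,0]]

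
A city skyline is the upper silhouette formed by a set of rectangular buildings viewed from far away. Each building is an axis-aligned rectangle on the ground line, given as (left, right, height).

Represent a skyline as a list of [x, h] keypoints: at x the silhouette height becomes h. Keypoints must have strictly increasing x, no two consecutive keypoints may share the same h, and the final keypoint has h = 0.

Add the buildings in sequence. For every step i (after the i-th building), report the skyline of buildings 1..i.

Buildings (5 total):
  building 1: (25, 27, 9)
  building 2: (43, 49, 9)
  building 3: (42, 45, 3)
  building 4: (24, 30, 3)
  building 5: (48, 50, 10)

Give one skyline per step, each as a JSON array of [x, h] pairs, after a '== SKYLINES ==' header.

== SKYLINES ==
[[25,9],[27,0]]
[[25,9],[27,0],[43,9],[49,0]]
[[25,9],[27,0],[42,3],[43,9],[49,0]]
[[24,3],[25,9],[27,3],[30,0],[42,3],[43,9],[49,0]]
[[24,3],[25,9],[27,3],[30,0],[42,3],[43,9],[48,10],[50,0]]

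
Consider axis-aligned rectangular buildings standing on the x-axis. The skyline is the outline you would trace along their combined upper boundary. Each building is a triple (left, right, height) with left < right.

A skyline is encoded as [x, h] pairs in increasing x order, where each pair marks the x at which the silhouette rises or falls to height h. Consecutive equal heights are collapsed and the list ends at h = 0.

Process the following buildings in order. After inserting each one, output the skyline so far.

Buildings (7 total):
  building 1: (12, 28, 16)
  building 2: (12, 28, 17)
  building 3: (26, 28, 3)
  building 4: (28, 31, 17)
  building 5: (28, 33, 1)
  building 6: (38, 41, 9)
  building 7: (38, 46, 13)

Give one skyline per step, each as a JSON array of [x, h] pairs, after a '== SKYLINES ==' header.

== SKYLINES ==
[[12,16],[28,0]]
[[12,17],[28,0]]
[[12,17],[28,0]]
[[12,17],[31,0]]
[[12,17],[31,1],[33,0]]
[[12,17],[31,1],[33,0],[38,9],[41,0]]
[[12,17],[31,1],[33,0],[38,13],[46,0]]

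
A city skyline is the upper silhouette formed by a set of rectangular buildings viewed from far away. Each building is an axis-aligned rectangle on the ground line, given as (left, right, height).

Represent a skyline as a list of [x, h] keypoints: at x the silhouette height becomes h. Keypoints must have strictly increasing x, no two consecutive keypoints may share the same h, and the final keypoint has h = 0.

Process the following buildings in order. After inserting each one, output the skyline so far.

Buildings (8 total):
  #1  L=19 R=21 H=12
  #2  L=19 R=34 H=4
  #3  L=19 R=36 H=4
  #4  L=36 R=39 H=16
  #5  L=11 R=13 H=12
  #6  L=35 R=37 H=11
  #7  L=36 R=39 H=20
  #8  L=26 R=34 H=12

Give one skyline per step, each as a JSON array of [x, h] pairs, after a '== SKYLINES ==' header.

== SKYLINES ==
[[19,12],[21,0]]
[[19,12],[21,4],[34,0]]
[[19,12],[21,4],[36,0]]
[[19,12],[21,4],[36,16],[39,0]]
[[11,12],[13,0],[19,12],[21,4],[36,16],[39,0]]
[[11,12],[13,0],[19,12],[21,4],[35,11],[36,16],[39,0]]
[[11,12],[13,0],[19,12],[21,4],[35,11],[36,20],[39,0]]
[[11,12],[13,0],[19,12],[21,4],[26,12],[34,4],[35,11],[36,20],[39,0]]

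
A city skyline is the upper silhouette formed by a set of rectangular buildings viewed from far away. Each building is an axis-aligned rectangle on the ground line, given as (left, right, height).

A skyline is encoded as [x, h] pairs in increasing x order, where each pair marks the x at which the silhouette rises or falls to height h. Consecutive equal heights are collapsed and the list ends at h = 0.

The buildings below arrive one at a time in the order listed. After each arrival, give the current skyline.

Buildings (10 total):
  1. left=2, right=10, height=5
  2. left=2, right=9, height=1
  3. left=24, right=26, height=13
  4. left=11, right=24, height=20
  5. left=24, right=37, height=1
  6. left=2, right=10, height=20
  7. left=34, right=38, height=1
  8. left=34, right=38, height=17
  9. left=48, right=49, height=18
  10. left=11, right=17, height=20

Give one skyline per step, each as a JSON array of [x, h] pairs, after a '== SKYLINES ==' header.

== SKYLINES ==
[[2,5],[10,0]]
[[2,5],[10,0]]
[[2,5],[10,0],[24,13],[26,0]]
[[2,5],[10,0],[11,20],[24,13],[26,0]]
[[2,5],[10,0],[11,20],[24,13],[26,1],[37,0]]
[[2,20],[10,0],[11,20],[24,13],[26,1],[37,0]]
[[2,20],[10,0],[11,20],[24,13],[26,1],[38,0]]
[[2,20],[10,0],[11,20],[24,13],[26,1],[34,17],[38,0]]
[[2,20],[10,0],[11,20],[24,13],[26,1],[34,17],[38,0],[48,18],[49,0]]
[[2,20],[10,0],[11,20],[24,13],[26,1],[34,17],[38,0],[48,18],[49,0]]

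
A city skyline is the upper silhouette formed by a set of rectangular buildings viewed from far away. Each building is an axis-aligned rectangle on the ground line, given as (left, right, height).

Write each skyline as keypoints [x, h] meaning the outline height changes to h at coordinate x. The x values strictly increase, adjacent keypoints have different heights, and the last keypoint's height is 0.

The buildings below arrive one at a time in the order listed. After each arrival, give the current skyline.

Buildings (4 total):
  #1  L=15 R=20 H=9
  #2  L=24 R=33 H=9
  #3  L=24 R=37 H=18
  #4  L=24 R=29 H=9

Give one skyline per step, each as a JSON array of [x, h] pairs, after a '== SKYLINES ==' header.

== SKYLINES ==
[[15,9],[20,0]]
[[15,9],[20,0],[24,9],[33,0]]
[[15,9],[20,0],[24,18],[37,0]]
[[15,9],[20,0],[24,18],[37,0]]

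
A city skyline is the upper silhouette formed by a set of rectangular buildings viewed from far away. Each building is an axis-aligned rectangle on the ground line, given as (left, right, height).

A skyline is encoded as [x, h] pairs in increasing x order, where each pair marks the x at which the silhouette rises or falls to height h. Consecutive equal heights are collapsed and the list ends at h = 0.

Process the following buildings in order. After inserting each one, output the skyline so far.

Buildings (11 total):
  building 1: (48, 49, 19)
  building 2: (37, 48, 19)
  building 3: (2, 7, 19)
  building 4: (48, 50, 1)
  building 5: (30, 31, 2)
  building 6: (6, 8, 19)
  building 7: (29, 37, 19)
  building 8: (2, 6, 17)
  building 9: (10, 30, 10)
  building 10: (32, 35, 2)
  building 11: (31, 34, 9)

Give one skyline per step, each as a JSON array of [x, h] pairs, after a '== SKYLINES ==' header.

== SKYLINES ==
[[48,19],[49,0]]
[[37,19],[49,0]]
[[2,19],[7,0],[37,19],[49,0]]
[[2,19],[7,0],[37,19],[49,1],[50,0]]
[[2,19],[7,0],[30,2],[31,0],[37,19],[49,1],[50,0]]
[[2,19],[8,0],[30,2],[31,0],[37,19],[49,1],[50,0]]
[[2,19],[8,0],[29,19],[49,1],[50,0]]
[[2,19],[8,0],[29,19],[49,1],[50,0]]
[[2,19],[8,0],[10,10],[29,19],[49,1],[50,0]]
[[2,19],[8,0],[10,10],[29,19],[49,1],[50,0]]
[[2,19],[8,0],[10,10],[29,19],[49,1],[50,0]]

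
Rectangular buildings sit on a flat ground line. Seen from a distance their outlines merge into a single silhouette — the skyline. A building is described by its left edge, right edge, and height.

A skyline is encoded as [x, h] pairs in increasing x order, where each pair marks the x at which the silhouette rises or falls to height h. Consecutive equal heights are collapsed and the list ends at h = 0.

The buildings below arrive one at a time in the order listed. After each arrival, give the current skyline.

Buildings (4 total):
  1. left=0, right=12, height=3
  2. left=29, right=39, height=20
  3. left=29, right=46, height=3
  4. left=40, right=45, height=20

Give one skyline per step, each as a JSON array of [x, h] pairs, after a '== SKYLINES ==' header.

== SKYLINES ==
[[0,3],[12,0]]
[[0,3],[12,0],[29,20],[39,0]]
[[0,3],[12,0],[29,20],[39,3],[46,0]]
[[0,3],[12,0],[29,20],[39,3],[40,20],[45,3],[46,0]]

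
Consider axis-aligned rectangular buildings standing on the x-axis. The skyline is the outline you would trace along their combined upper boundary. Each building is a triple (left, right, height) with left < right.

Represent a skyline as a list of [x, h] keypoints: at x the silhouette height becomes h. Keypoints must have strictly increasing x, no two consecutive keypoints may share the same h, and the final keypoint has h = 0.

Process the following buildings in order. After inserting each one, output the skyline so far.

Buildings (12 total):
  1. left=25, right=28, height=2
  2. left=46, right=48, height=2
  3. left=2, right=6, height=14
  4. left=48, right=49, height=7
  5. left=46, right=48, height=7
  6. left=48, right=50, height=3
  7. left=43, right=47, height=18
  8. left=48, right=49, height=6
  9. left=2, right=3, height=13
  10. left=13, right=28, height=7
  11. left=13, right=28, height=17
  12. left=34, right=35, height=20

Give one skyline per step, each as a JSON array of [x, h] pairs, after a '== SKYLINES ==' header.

== SKYLINES ==
[[25,2],[28,0]]
[[25,2],[28,0],[46,2],[48,0]]
[[2,14],[6,0],[25,2],[28,0],[46,2],[48,0]]
[[2,14],[6,0],[25,2],[28,0],[46,2],[48,7],[49,0]]
[[2,14],[6,0],[25,2],[28,0],[46,7],[49,0]]
[[2,14],[6,0],[25,2],[28,0],[46,7],[49,3],[50,0]]
[[2,14],[6,0],[25,2],[28,0],[43,18],[47,7],[49,3],[50,0]]
[[2,14],[6,0],[25,2],[28,0],[43,18],[47,7],[49,3],[50,0]]
[[2,14],[6,0],[25,2],[28,0],[43,18],[47,7],[49,3],[50,0]]
[[2,14],[6,0],[13,7],[28,0],[43,18],[47,7],[49,3],[50,0]]
[[2,14],[6,0],[13,17],[28,0],[43,18],[47,7],[49,3],[50,0]]
[[2,14],[6,0],[13,17],[28,0],[34,20],[35,0],[43,18],[47,7],[49,3],[50,0]]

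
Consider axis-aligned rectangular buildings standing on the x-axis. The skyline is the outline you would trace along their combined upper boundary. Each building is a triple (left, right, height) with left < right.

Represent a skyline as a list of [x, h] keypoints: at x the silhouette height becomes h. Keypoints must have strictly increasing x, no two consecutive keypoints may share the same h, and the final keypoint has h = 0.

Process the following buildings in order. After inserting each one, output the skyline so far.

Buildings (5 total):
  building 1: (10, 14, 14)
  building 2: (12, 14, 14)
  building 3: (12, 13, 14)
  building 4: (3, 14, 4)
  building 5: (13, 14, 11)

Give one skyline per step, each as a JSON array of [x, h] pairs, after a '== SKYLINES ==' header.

== SKYLINES ==
[[10,14],[14,0]]
[[10,14],[14,0]]
[[10,14],[14,0]]
[[3,4],[10,14],[14,0]]
[[3,4],[10,14],[14,0]]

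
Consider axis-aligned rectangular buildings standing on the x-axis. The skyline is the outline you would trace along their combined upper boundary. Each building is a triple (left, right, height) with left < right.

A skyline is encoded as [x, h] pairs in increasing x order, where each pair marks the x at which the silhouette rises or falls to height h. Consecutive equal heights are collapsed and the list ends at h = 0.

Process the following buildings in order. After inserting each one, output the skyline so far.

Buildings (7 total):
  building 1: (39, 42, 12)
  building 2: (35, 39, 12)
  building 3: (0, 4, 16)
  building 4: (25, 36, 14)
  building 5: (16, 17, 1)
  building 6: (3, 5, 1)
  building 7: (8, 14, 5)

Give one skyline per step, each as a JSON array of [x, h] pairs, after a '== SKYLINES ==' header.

== SKYLINES ==
[[39,12],[42,0]]
[[35,12],[42,0]]
[[0,16],[4,0],[35,12],[42,0]]
[[0,16],[4,0],[25,14],[36,12],[42,0]]
[[0,16],[4,0],[16,1],[17,0],[25,14],[36,12],[42,0]]
[[0,16],[4,1],[5,0],[16,1],[17,0],[25,14],[36,12],[42,0]]
[[0,16],[4,1],[5,0],[8,5],[14,0],[16,1],[17,0],[25,14],[36,12],[42,0]]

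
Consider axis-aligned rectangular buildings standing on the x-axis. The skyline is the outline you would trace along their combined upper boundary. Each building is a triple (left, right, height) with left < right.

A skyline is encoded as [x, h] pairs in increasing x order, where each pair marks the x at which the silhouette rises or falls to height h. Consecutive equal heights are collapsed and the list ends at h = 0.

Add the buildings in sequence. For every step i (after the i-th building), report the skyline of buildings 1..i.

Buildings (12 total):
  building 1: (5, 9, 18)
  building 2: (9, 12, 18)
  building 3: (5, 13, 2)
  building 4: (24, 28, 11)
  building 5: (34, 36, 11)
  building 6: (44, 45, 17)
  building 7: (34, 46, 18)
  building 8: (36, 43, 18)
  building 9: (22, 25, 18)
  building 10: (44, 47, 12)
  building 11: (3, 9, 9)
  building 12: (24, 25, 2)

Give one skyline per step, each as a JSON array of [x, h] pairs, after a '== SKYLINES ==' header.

== SKYLINES ==
[[5,18],[9,0]]
[[5,18],[12,0]]
[[5,18],[12,2],[13,0]]
[[5,18],[12,2],[13,0],[24,11],[28,0]]
[[5,18],[12,2],[13,0],[24,11],[28,0],[34,11],[36,0]]
[[5,18],[12,2],[13,0],[24,11],[28,0],[34,11],[36,0],[44,17],[45,0]]
[[5,18],[12,2],[13,0],[24,11],[28,0],[34,18],[46,0]]
[[5,18],[12,2],[13,0],[24,11],[28,0],[34,18],[46,0]]
[[5,18],[12,2],[13,0],[22,18],[25,11],[28,0],[34,18],[46,0]]
[[5,18],[12,2],[13,0],[22,18],[25,11],[28,0],[34,18],[46,12],[47,0]]
[[3,9],[5,18],[12,2],[13,0],[22,18],[25,11],[28,0],[34,18],[46,12],[47,0]]
[[3,9],[5,18],[12,2],[13,0],[22,18],[25,11],[28,0],[34,18],[46,12],[47,0]]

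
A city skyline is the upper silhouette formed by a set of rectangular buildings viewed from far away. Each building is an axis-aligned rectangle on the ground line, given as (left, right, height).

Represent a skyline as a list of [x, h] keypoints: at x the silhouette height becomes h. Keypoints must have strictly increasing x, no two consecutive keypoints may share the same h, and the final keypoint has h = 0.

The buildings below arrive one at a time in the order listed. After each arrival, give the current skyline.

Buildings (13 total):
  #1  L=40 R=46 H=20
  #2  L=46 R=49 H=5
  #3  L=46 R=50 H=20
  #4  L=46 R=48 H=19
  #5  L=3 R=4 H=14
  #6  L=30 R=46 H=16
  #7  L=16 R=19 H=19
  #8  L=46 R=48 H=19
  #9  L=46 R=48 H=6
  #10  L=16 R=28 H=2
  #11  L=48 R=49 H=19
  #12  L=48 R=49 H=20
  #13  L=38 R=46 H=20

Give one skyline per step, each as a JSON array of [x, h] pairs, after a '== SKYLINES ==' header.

== SKYLINES ==
[[40,20],[46,0]]
[[40,20],[46,5],[49,0]]
[[40,20],[50,0]]
[[40,20],[50,0]]
[[3,14],[4,0],[40,20],[50,0]]
[[3,14],[4,0],[30,16],[40,20],[50,0]]
[[3,14],[4,0],[16,19],[19,0],[30,16],[40,20],[50,0]]
[[3,14],[4,0],[16,19],[19,0],[30,16],[40,20],[50,0]]
[[3,14],[4,0],[16,19],[19,0],[30,16],[40,20],[50,0]]
[[3,14],[4,0],[16,19],[19,2],[28,0],[30,16],[40,20],[50,0]]
[[3,14],[4,0],[16,19],[19,2],[28,0],[30,16],[40,20],[50,0]]
[[3,14],[4,0],[16,19],[19,2],[28,0],[30,16],[40,20],[50,0]]
[[3,14],[4,0],[16,19],[19,2],[28,0],[30,16],[38,20],[50,0]]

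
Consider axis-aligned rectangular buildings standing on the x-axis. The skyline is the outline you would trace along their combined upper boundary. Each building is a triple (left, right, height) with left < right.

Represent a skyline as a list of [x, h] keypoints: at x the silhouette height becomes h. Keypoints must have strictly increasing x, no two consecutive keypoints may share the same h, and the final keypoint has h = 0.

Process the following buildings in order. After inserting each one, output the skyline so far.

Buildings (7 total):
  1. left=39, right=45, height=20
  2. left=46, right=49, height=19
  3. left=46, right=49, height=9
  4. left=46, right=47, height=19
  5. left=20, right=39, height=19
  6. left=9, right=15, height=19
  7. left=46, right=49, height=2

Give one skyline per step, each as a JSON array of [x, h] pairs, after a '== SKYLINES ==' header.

== SKYLINES ==
[[39,20],[45,0]]
[[39,20],[45,0],[46,19],[49,0]]
[[39,20],[45,0],[46,19],[49,0]]
[[39,20],[45,0],[46,19],[49,0]]
[[20,19],[39,20],[45,0],[46,19],[49,0]]
[[9,19],[15,0],[20,19],[39,20],[45,0],[46,19],[49,0]]
[[9,19],[15,0],[20,19],[39,20],[45,0],[46,19],[49,0]]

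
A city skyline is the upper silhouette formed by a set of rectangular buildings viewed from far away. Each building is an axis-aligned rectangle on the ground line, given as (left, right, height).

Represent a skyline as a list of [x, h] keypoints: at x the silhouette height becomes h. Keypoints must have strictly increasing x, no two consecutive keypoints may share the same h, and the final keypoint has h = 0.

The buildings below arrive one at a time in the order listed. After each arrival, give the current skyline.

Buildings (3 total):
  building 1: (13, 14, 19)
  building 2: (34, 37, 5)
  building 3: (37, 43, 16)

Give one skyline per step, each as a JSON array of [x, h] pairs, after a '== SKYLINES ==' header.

== SKYLINES ==
[[13,19],[14,0]]
[[13,19],[14,0],[34,5],[37,0]]
[[13,19],[14,0],[34,5],[37,16],[43,0]]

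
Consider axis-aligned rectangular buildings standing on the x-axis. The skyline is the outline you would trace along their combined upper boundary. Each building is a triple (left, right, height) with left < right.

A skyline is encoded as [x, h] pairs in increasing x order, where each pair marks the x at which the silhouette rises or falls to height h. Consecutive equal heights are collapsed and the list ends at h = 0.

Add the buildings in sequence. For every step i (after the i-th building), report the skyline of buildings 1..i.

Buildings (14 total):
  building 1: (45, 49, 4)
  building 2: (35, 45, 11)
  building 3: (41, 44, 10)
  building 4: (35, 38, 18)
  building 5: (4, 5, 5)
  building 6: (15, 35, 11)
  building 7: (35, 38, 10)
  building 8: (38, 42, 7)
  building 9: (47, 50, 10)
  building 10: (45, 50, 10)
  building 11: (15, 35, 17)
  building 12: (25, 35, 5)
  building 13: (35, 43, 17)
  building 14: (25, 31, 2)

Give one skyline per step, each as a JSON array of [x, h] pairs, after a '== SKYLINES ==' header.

== SKYLINES ==
[[45,4],[49,0]]
[[35,11],[45,4],[49,0]]
[[35,11],[45,4],[49,0]]
[[35,18],[38,11],[45,4],[49,0]]
[[4,5],[5,0],[35,18],[38,11],[45,4],[49,0]]
[[4,5],[5,0],[15,11],[35,18],[38,11],[45,4],[49,0]]
[[4,5],[5,0],[15,11],[35,18],[38,11],[45,4],[49,0]]
[[4,5],[5,0],[15,11],[35,18],[38,11],[45,4],[49,0]]
[[4,5],[5,0],[15,11],[35,18],[38,11],[45,4],[47,10],[50,0]]
[[4,5],[5,0],[15,11],[35,18],[38,11],[45,10],[50,0]]
[[4,5],[5,0],[15,17],[35,18],[38,11],[45,10],[50,0]]
[[4,5],[5,0],[15,17],[35,18],[38,11],[45,10],[50,0]]
[[4,5],[5,0],[15,17],[35,18],[38,17],[43,11],[45,10],[50,0]]
[[4,5],[5,0],[15,17],[35,18],[38,17],[43,11],[45,10],[50,0]]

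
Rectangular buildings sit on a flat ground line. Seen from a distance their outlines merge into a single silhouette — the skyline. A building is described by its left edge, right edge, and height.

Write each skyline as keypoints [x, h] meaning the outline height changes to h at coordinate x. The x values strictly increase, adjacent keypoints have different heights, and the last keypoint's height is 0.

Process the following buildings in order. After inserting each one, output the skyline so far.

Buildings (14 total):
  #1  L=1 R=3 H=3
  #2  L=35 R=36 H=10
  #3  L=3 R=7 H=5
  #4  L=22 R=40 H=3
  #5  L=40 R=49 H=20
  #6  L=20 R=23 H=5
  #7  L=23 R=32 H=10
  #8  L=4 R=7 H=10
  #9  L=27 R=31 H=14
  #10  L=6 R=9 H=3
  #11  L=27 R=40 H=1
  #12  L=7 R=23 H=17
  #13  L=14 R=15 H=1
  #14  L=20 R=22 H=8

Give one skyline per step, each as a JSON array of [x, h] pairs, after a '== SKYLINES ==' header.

== SKYLINES ==
[[1,3],[3,0]]
[[1,3],[3,0],[35,10],[36,0]]
[[1,3],[3,5],[7,0],[35,10],[36,0]]
[[1,3],[3,5],[7,0],[22,3],[35,10],[36,3],[40,0]]
[[1,3],[3,5],[7,0],[22,3],[35,10],[36,3],[40,20],[49,0]]
[[1,3],[3,5],[7,0],[20,5],[23,3],[35,10],[36,3],[40,20],[49,0]]
[[1,3],[3,5],[7,0],[20,5],[23,10],[32,3],[35,10],[36,3],[40,20],[49,0]]
[[1,3],[3,5],[4,10],[7,0],[20,5],[23,10],[32,3],[35,10],[36,3],[40,20],[49,0]]
[[1,3],[3,5],[4,10],[7,0],[20,5],[23,10],[27,14],[31,10],[32,3],[35,10],[36,3],[40,20],[49,0]]
[[1,3],[3,5],[4,10],[7,3],[9,0],[20,5],[23,10],[27,14],[31,10],[32,3],[35,10],[36,3],[40,20],[49,0]]
[[1,3],[3,5],[4,10],[7,3],[9,0],[20,5],[23,10],[27,14],[31,10],[32,3],[35,10],[36,3],[40,20],[49,0]]
[[1,3],[3,5],[4,10],[7,17],[23,10],[27,14],[31,10],[32,3],[35,10],[36,3],[40,20],[49,0]]
[[1,3],[3,5],[4,10],[7,17],[23,10],[27,14],[31,10],[32,3],[35,10],[36,3],[40,20],[49,0]]
[[1,3],[3,5],[4,10],[7,17],[23,10],[27,14],[31,10],[32,3],[35,10],[36,3],[40,20],[49,0]]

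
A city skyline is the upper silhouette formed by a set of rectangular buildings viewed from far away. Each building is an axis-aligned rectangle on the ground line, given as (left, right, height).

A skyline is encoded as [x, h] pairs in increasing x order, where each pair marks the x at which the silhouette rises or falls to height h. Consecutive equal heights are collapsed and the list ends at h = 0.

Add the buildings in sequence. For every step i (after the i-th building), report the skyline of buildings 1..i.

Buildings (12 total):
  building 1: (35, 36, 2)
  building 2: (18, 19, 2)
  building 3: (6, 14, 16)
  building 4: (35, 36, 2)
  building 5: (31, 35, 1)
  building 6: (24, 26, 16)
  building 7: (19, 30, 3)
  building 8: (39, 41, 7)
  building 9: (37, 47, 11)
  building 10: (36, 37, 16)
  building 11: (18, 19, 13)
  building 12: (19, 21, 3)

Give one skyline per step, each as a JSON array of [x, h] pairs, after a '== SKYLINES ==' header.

== SKYLINES ==
[[35,2],[36,0]]
[[18,2],[19,0],[35,2],[36,0]]
[[6,16],[14,0],[18,2],[19,0],[35,2],[36,0]]
[[6,16],[14,0],[18,2],[19,0],[35,2],[36,0]]
[[6,16],[14,0],[18,2],[19,0],[31,1],[35,2],[36,0]]
[[6,16],[14,0],[18,2],[19,0],[24,16],[26,0],[31,1],[35,2],[36,0]]
[[6,16],[14,0],[18,2],[19,3],[24,16],[26,3],[30,0],[31,1],[35,2],[36,0]]
[[6,16],[14,0],[18,2],[19,3],[24,16],[26,3],[30,0],[31,1],[35,2],[36,0],[39,7],[41,0]]
[[6,16],[14,0],[18,2],[19,3],[24,16],[26,3],[30,0],[31,1],[35,2],[36,0],[37,11],[47,0]]
[[6,16],[14,0],[18,2],[19,3],[24,16],[26,3],[30,0],[31,1],[35,2],[36,16],[37,11],[47,0]]
[[6,16],[14,0],[18,13],[19,3],[24,16],[26,3],[30,0],[31,1],[35,2],[36,16],[37,11],[47,0]]
[[6,16],[14,0],[18,13],[19,3],[24,16],[26,3],[30,0],[31,1],[35,2],[36,16],[37,11],[47,0]]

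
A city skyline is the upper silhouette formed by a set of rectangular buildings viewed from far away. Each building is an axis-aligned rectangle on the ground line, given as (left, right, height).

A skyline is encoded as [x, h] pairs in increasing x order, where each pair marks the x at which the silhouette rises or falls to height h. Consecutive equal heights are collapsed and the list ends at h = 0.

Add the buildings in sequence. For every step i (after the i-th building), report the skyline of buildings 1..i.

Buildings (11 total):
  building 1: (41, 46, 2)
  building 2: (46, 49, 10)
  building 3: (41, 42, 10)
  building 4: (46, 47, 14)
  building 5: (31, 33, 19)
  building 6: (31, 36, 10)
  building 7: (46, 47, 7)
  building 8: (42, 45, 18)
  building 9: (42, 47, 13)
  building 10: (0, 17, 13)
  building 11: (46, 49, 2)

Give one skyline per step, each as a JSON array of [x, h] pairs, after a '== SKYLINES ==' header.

== SKYLINES ==
[[41,2],[46,0]]
[[41,2],[46,10],[49,0]]
[[41,10],[42,2],[46,10],[49,0]]
[[41,10],[42,2],[46,14],[47,10],[49,0]]
[[31,19],[33,0],[41,10],[42,2],[46,14],[47,10],[49,0]]
[[31,19],[33,10],[36,0],[41,10],[42,2],[46,14],[47,10],[49,0]]
[[31,19],[33,10],[36,0],[41,10],[42,2],[46,14],[47,10],[49,0]]
[[31,19],[33,10],[36,0],[41,10],[42,18],[45,2],[46,14],[47,10],[49,0]]
[[31,19],[33,10],[36,0],[41,10],[42,18],[45,13],[46,14],[47,10],[49,0]]
[[0,13],[17,0],[31,19],[33,10],[36,0],[41,10],[42,18],[45,13],[46,14],[47,10],[49,0]]
[[0,13],[17,0],[31,19],[33,10],[36,0],[41,10],[42,18],[45,13],[46,14],[47,10],[49,0]]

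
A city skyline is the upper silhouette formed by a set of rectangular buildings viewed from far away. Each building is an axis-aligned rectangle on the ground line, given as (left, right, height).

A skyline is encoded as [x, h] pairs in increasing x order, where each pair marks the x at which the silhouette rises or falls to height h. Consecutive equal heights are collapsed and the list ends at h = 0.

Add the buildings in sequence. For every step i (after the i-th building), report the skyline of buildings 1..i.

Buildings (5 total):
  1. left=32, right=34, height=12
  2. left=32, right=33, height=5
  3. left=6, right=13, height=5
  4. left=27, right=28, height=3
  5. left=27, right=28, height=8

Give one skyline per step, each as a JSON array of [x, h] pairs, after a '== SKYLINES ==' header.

== SKYLINES ==
[[32,12],[34,0]]
[[32,12],[34,0]]
[[6,5],[13,0],[32,12],[34,0]]
[[6,5],[13,0],[27,3],[28,0],[32,12],[34,0]]
[[6,5],[13,0],[27,8],[28,0],[32,12],[34,0]]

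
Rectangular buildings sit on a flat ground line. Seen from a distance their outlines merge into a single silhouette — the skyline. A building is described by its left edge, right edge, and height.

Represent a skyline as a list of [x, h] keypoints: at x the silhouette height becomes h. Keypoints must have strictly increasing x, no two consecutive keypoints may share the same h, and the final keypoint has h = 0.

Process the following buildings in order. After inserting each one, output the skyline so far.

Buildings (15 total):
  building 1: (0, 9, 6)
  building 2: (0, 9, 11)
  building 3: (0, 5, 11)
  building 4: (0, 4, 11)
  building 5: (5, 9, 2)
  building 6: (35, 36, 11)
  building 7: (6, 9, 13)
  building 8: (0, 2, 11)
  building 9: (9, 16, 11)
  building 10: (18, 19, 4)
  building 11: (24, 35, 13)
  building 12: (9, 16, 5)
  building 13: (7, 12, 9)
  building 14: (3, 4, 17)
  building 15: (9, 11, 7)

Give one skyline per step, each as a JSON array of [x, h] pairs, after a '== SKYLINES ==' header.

== SKYLINES ==
[[0,6],[9,0]]
[[0,11],[9,0]]
[[0,11],[9,0]]
[[0,11],[9,0]]
[[0,11],[9,0]]
[[0,11],[9,0],[35,11],[36,0]]
[[0,11],[6,13],[9,0],[35,11],[36,0]]
[[0,11],[6,13],[9,0],[35,11],[36,0]]
[[0,11],[6,13],[9,11],[16,0],[35,11],[36,0]]
[[0,11],[6,13],[9,11],[16,0],[18,4],[19,0],[35,11],[36,0]]
[[0,11],[6,13],[9,11],[16,0],[18,4],[19,0],[24,13],[35,11],[36,0]]
[[0,11],[6,13],[9,11],[16,0],[18,4],[19,0],[24,13],[35,11],[36,0]]
[[0,11],[6,13],[9,11],[16,0],[18,4],[19,0],[24,13],[35,11],[36,0]]
[[0,11],[3,17],[4,11],[6,13],[9,11],[16,0],[18,4],[19,0],[24,13],[35,11],[36,0]]
[[0,11],[3,17],[4,11],[6,13],[9,11],[16,0],[18,4],[19,0],[24,13],[35,11],[36,0]]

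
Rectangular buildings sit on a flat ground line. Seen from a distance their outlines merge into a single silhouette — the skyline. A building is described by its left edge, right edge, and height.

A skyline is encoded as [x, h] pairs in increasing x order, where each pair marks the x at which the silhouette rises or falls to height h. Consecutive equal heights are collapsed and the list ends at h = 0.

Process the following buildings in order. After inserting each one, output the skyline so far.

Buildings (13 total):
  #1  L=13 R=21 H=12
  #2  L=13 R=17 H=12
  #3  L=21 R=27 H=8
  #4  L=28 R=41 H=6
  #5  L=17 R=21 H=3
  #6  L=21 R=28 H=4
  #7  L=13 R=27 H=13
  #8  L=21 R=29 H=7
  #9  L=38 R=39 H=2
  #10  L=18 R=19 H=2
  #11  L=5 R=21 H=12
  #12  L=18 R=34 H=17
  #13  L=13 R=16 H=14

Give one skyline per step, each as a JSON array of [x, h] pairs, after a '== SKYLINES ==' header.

== SKYLINES ==
[[13,12],[21,0]]
[[13,12],[21,0]]
[[13,12],[21,8],[27,0]]
[[13,12],[21,8],[27,0],[28,6],[41,0]]
[[13,12],[21,8],[27,0],[28,6],[41,0]]
[[13,12],[21,8],[27,4],[28,6],[41,0]]
[[13,13],[27,4],[28,6],[41,0]]
[[13,13],[27,7],[29,6],[41,0]]
[[13,13],[27,7],[29,6],[41,0]]
[[13,13],[27,7],[29,6],[41,0]]
[[5,12],[13,13],[27,7],[29,6],[41,0]]
[[5,12],[13,13],[18,17],[34,6],[41,0]]
[[5,12],[13,14],[16,13],[18,17],[34,6],[41,0]]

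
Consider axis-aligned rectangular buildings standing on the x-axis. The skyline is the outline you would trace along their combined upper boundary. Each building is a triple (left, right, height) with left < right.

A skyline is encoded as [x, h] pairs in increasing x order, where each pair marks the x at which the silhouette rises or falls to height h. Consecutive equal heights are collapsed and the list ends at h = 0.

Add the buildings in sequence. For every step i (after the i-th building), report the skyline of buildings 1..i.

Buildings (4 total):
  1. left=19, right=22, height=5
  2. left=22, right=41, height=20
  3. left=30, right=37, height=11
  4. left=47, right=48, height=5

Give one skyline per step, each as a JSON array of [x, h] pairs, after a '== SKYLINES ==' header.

== SKYLINES ==
[[19,5],[22,0]]
[[19,5],[22,20],[41,0]]
[[19,5],[22,20],[41,0]]
[[19,5],[22,20],[41,0],[47,5],[48,0]]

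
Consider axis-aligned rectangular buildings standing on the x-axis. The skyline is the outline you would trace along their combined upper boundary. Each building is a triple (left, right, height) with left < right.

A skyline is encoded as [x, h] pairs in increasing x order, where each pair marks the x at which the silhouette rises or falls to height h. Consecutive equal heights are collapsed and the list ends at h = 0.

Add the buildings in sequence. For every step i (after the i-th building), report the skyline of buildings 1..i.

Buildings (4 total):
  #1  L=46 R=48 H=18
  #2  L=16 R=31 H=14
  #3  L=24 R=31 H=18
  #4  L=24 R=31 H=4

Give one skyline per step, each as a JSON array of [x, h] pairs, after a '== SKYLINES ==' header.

== SKYLINES ==
[[46,18],[48,0]]
[[16,14],[31,0],[46,18],[48,0]]
[[16,14],[24,18],[31,0],[46,18],[48,0]]
[[16,14],[24,18],[31,0],[46,18],[48,0]]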